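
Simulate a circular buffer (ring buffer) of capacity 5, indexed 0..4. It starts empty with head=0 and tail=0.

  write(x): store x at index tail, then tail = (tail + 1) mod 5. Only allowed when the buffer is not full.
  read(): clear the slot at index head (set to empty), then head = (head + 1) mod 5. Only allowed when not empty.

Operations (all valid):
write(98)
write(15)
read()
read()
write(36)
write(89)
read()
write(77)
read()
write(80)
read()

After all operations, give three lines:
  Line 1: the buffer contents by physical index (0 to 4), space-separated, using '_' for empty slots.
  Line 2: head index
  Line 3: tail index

Answer: 80 _ _ _ _
0
1

Derivation:
write(98): buf=[98 _ _ _ _], head=0, tail=1, size=1
write(15): buf=[98 15 _ _ _], head=0, tail=2, size=2
read(): buf=[_ 15 _ _ _], head=1, tail=2, size=1
read(): buf=[_ _ _ _ _], head=2, tail=2, size=0
write(36): buf=[_ _ 36 _ _], head=2, tail=3, size=1
write(89): buf=[_ _ 36 89 _], head=2, tail=4, size=2
read(): buf=[_ _ _ 89 _], head=3, tail=4, size=1
write(77): buf=[_ _ _ 89 77], head=3, tail=0, size=2
read(): buf=[_ _ _ _ 77], head=4, tail=0, size=1
write(80): buf=[80 _ _ _ 77], head=4, tail=1, size=2
read(): buf=[80 _ _ _ _], head=0, tail=1, size=1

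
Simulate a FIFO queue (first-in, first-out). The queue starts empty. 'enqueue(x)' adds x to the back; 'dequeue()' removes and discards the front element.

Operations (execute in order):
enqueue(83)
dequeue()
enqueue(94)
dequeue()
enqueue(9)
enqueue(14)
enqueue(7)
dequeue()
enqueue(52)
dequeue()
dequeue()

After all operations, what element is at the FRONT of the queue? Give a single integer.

Answer: 52

Derivation:
enqueue(83): queue = [83]
dequeue(): queue = []
enqueue(94): queue = [94]
dequeue(): queue = []
enqueue(9): queue = [9]
enqueue(14): queue = [9, 14]
enqueue(7): queue = [9, 14, 7]
dequeue(): queue = [14, 7]
enqueue(52): queue = [14, 7, 52]
dequeue(): queue = [7, 52]
dequeue(): queue = [52]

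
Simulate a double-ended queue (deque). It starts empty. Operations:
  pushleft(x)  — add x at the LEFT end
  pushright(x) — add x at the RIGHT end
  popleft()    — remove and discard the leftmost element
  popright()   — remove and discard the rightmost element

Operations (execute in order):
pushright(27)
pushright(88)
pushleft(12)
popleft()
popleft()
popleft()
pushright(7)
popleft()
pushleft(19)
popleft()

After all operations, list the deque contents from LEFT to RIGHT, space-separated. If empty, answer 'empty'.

Answer: empty

Derivation:
pushright(27): [27]
pushright(88): [27, 88]
pushleft(12): [12, 27, 88]
popleft(): [27, 88]
popleft(): [88]
popleft(): []
pushright(7): [7]
popleft(): []
pushleft(19): [19]
popleft(): []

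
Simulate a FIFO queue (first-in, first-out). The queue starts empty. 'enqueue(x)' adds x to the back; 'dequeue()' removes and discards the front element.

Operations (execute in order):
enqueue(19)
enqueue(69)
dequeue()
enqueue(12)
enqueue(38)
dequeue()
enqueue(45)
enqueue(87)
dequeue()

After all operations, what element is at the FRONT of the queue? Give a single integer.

Answer: 38

Derivation:
enqueue(19): queue = [19]
enqueue(69): queue = [19, 69]
dequeue(): queue = [69]
enqueue(12): queue = [69, 12]
enqueue(38): queue = [69, 12, 38]
dequeue(): queue = [12, 38]
enqueue(45): queue = [12, 38, 45]
enqueue(87): queue = [12, 38, 45, 87]
dequeue(): queue = [38, 45, 87]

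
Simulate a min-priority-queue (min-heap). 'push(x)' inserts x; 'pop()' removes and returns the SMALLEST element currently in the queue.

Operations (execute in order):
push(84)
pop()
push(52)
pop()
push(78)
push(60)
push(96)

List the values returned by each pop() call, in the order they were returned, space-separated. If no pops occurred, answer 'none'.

Answer: 84 52

Derivation:
push(84): heap contents = [84]
pop() → 84: heap contents = []
push(52): heap contents = [52]
pop() → 52: heap contents = []
push(78): heap contents = [78]
push(60): heap contents = [60, 78]
push(96): heap contents = [60, 78, 96]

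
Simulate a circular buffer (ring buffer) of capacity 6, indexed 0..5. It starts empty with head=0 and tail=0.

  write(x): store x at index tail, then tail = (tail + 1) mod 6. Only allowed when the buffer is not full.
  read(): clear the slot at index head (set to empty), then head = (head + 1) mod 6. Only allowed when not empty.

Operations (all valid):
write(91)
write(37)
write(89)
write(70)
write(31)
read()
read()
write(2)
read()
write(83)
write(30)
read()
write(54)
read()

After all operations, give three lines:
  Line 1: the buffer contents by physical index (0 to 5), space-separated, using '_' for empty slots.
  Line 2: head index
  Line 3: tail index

Answer: 83 30 54 _ _ 2
5
3

Derivation:
write(91): buf=[91 _ _ _ _ _], head=0, tail=1, size=1
write(37): buf=[91 37 _ _ _ _], head=0, tail=2, size=2
write(89): buf=[91 37 89 _ _ _], head=0, tail=3, size=3
write(70): buf=[91 37 89 70 _ _], head=0, tail=4, size=4
write(31): buf=[91 37 89 70 31 _], head=0, tail=5, size=5
read(): buf=[_ 37 89 70 31 _], head=1, tail=5, size=4
read(): buf=[_ _ 89 70 31 _], head=2, tail=5, size=3
write(2): buf=[_ _ 89 70 31 2], head=2, tail=0, size=4
read(): buf=[_ _ _ 70 31 2], head=3, tail=0, size=3
write(83): buf=[83 _ _ 70 31 2], head=3, tail=1, size=4
write(30): buf=[83 30 _ 70 31 2], head=3, tail=2, size=5
read(): buf=[83 30 _ _ 31 2], head=4, tail=2, size=4
write(54): buf=[83 30 54 _ 31 2], head=4, tail=3, size=5
read(): buf=[83 30 54 _ _ 2], head=5, tail=3, size=4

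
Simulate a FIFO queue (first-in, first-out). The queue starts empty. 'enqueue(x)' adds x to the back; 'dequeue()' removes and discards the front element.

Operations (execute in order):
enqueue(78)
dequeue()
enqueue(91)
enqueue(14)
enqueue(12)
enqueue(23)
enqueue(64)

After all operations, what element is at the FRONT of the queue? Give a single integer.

Answer: 91

Derivation:
enqueue(78): queue = [78]
dequeue(): queue = []
enqueue(91): queue = [91]
enqueue(14): queue = [91, 14]
enqueue(12): queue = [91, 14, 12]
enqueue(23): queue = [91, 14, 12, 23]
enqueue(64): queue = [91, 14, 12, 23, 64]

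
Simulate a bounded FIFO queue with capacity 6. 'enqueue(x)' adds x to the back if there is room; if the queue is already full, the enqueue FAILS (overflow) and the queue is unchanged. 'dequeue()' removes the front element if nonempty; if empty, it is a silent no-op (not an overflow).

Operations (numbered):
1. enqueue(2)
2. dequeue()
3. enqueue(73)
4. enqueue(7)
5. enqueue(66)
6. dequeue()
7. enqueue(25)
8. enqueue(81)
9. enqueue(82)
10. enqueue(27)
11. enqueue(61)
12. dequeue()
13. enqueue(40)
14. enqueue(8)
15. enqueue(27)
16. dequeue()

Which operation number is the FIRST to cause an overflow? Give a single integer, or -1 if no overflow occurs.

1. enqueue(2): size=1
2. dequeue(): size=0
3. enqueue(73): size=1
4. enqueue(7): size=2
5. enqueue(66): size=3
6. dequeue(): size=2
7. enqueue(25): size=3
8. enqueue(81): size=4
9. enqueue(82): size=5
10. enqueue(27): size=6
11. enqueue(61): size=6=cap → OVERFLOW (fail)
12. dequeue(): size=5
13. enqueue(40): size=6
14. enqueue(8): size=6=cap → OVERFLOW (fail)
15. enqueue(27): size=6=cap → OVERFLOW (fail)
16. dequeue(): size=5

Answer: 11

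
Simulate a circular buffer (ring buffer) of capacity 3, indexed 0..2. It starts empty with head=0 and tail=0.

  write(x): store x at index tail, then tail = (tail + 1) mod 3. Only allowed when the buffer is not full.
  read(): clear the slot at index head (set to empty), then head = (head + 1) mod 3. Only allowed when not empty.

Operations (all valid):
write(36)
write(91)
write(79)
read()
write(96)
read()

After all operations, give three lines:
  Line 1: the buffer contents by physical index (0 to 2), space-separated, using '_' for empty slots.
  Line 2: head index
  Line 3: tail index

write(36): buf=[36 _ _], head=0, tail=1, size=1
write(91): buf=[36 91 _], head=0, tail=2, size=2
write(79): buf=[36 91 79], head=0, tail=0, size=3
read(): buf=[_ 91 79], head=1, tail=0, size=2
write(96): buf=[96 91 79], head=1, tail=1, size=3
read(): buf=[96 _ 79], head=2, tail=1, size=2

Answer: 96 _ 79
2
1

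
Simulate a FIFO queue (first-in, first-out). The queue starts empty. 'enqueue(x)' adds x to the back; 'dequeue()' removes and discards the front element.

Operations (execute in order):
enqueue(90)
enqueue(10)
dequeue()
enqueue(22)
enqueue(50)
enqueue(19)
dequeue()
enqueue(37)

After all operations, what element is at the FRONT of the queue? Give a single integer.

Answer: 22

Derivation:
enqueue(90): queue = [90]
enqueue(10): queue = [90, 10]
dequeue(): queue = [10]
enqueue(22): queue = [10, 22]
enqueue(50): queue = [10, 22, 50]
enqueue(19): queue = [10, 22, 50, 19]
dequeue(): queue = [22, 50, 19]
enqueue(37): queue = [22, 50, 19, 37]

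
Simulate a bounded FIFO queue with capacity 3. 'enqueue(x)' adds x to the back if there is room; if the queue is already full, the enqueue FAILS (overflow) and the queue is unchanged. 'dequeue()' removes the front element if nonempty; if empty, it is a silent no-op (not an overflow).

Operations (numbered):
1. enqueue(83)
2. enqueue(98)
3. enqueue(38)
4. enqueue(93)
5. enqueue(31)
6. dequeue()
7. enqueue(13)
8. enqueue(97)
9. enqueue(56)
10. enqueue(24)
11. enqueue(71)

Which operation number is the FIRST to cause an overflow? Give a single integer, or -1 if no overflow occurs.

1. enqueue(83): size=1
2. enqueue(98): size=2
3. enqueue(38): size=3
4. enqueue(93): size=3=cap → OVERFLOW (fail)
5. enqueue(31): size=3=cap → OVERFLOW (fail)
6. dequeue(): size=2
7. enqueue(13): size=3
8. enqueue(97): size=3=cap → OVERFLOW (fail)
9. enqueue(56): size=3=cap → OVERFLOW (fail)
10. enqueue(24): size=3=cap → OVERFLOW (fail)
11. enqueue(71): size=3=cap → OVERFLOW (fail)

Answer: 4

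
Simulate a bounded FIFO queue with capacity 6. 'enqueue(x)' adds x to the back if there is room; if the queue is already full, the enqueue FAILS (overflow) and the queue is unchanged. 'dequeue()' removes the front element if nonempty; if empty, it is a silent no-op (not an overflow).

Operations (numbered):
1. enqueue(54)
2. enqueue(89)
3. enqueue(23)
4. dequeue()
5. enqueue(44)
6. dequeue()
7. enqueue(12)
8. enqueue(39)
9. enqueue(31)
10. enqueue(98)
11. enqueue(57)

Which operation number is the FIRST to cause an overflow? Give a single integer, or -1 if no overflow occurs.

1. enqueue(54): size=1
2. enqueue(89): size=2
3. enqueue(23): size=3
4. dequeue(): size=2
5. enqueue(44): size=3
6. dequeue(): size=2
7. enqueue(12): size=3
8. enqueue(39): size=4
9. enqueue(31): size=5
10. enqueue(98): size=6
11. enqueue(57): size=6=cap → OVERFLOW (fail)

Answer: 11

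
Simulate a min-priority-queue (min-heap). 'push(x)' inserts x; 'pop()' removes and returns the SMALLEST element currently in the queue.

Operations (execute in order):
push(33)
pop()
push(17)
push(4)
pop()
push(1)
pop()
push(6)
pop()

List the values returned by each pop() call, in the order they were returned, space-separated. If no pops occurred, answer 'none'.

push(33): heap contents = [33]
pop() → 33: heap contents = []
push(17): heap contents = [17]
push(4): heap contents = [4, 17]
pop() → 4: heap contents = [17]
push(1): heap contents = [1, 17]
pop() → 1: heap contents = [17]
push(6): heap contents = [6, 17]
pop() → 6: heap contents = [17]

Answer: 33 4 1 6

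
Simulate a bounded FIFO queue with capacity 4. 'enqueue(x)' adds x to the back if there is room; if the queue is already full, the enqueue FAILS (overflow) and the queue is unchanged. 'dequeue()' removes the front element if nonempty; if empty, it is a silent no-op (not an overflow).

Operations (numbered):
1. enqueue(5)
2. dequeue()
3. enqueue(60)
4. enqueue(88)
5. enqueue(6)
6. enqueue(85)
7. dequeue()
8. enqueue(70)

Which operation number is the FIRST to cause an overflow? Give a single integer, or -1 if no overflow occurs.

1. enqueue(5): size=1
2. dequeue(): size=0
3. enqueue(60): size=1
4. enqueue(88): size=2
5. enqueue(6): size=3
6. enqueue(85): size=4
7. dequeue(): size=3
8. enqueue(70): size=4

Answer: -1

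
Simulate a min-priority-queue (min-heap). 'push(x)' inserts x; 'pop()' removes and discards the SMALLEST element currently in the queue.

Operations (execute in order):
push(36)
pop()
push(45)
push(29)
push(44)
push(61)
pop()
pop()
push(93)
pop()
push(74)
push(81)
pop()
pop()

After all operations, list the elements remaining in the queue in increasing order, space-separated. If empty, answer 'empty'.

push(36): heap contents = [36]
pop() → 36: heap contents = []
push(45): heap contents = [45]
push(29): heap contents = [29, 45]
push(44): heap contents = [29, 44, 45]
push(61): heap contents = [29, 44, 45, 61]
pop() → 29: heap contents = [44, 45, 61]
pop() → 44: heap contents = [45, 61]
push(93): heap contents = [45, 61, 93]
pop() → 45: heap contents = [61, 93]
push(74): heap contents = [61, 74, 93]
push(81): heap contents = [61, 74, 81, 93]
pop() → 61: heap contents = [74, 81, 93]
pop() → 74: heap contents = [81, 93]

Answer: 81 93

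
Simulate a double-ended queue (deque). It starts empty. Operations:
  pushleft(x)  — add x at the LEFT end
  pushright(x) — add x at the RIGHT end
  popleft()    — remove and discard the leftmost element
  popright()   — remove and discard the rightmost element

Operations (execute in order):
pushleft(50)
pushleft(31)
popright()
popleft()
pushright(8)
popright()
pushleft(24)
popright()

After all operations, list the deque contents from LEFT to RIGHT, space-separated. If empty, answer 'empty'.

pushleft(50): [50]
pushleft(31): [31, 50]
popright(): [31]
popleft(): []
pushright(8): [8]
popright(): []
pushleft(24): [24]
popright(): []

Answer: empty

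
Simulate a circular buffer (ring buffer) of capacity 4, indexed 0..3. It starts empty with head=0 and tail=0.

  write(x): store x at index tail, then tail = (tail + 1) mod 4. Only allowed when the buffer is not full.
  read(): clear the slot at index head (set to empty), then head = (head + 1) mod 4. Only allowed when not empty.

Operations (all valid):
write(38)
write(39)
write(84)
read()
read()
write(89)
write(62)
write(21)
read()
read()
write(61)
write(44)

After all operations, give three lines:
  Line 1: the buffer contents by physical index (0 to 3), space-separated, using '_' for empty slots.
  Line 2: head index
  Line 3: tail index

write(38): buf=[38 _ _ _], head=0, tail=1, size=1
write(39): buf=[38 39 _ _], head=0, tail=2, size=2
write(84): buf=[38 39 84 _], head=0, tail=3, size=3
read(): buf=[_ 39 84 _], head=1, tail=3, size=2
read(): buf=[_ _ 84 _], head=2, tail=3, size=1
write(89): buf=[_ _ 84 89], head=2, tail=0, size=2
write(62): buf=[62 _ 84 89], head=2, tail=1, size=3
write(21): buf=[62 21 84 89], head=2, tail=2, size=4
read(): buf=[62 21 _ 89], head=3, tail=2, size=3
read(): buf=[62 21 _ _], head=0, tail=2, size=2
write(61): buf=[62 21 61 _], head=0, tail=3, size=3
write(44): buf=[62 21 61 44], head=0, tail=0, size=4

Answer: 62 21 61 44
0
0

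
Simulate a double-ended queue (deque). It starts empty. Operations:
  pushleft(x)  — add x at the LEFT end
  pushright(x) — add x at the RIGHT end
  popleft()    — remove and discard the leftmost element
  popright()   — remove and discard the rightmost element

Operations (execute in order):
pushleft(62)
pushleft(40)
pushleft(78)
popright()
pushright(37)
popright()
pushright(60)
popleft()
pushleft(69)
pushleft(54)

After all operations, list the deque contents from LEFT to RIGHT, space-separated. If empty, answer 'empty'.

Answer: 54 69 40 60

Derivation:
pushleft(62): [62]
pushleft(40): [40, 62]
pushleft(78): [78, 40, 62]
popright(): [78, 40]
pushright(37): [78, 40, 37]
popright(): [78, 40]
pushright(60): [78, 40, 60]
popleft(): [40, 60]
pushleft(69): [69, 40, 60]
pushleft(54): [54, 69, 40, 60]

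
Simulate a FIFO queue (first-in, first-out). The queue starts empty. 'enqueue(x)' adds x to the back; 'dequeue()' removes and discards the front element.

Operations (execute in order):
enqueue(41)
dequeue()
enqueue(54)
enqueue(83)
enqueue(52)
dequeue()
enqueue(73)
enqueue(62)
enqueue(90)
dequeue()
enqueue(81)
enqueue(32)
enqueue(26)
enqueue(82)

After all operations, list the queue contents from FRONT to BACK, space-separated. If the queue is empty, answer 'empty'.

Answer: 52 73 62 90 81 32 26 82

Derivation:
enqueue(41): [41]
dequeue(): []
enqueue(54): [54]
enqueue(83): [54, 83]
enqueue(52): [54, 83, 52]
dequeue(): [83, 52]
enqueue(73): [83, 52, 73]
enqueue(62): [83, 52, 73, 62]
enqueue(90): [83, 52, 73, 62, 90]
dequeue(): [52, 73, 62, 90]
enqueue(81): [52, 73, 62, 90, 81]
enqueue(32): [52, 73, 62, 90, 81, 32]
enqueue(26): [52, 73, 62, 90, 81, 32, 26]
enqueue(82): [52, 73, 62, 90, 81, 32, 26, 82]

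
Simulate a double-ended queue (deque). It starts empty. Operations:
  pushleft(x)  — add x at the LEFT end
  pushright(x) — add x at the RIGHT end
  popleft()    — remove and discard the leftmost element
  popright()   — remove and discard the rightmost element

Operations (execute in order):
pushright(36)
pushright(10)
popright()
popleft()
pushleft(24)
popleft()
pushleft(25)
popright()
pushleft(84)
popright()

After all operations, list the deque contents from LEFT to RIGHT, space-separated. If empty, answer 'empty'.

Answer: empty

Derivation:
pushright(36): [36]
pushright(10): [36, 10]
popright(): [36]
popleft(): []
pushleft(24): [24]
popleft(): []
pushleft(25): [25]
popright(): []
pushleft(84): [84]
popright(): []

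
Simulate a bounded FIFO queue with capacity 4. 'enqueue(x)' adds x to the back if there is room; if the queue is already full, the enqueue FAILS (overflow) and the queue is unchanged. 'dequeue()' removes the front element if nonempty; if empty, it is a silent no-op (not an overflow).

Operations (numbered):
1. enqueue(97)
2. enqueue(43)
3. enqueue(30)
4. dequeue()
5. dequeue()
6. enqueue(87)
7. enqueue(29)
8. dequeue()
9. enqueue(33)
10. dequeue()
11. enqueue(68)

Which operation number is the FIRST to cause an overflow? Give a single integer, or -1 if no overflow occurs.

1. enqueue(97): size=1
2. enqueue(43): size=2
3. enqueue(30): size=3
4. dequeue(): size=2
5. dequeue(): size=1
6. enqueue(87): size=2
7. enqueue(29): size=3
8. dequeue(): size=2
9. enqueue(33): size=3
10. dequeue(): size=2
11. enqueue(68): size=3

Answer: -1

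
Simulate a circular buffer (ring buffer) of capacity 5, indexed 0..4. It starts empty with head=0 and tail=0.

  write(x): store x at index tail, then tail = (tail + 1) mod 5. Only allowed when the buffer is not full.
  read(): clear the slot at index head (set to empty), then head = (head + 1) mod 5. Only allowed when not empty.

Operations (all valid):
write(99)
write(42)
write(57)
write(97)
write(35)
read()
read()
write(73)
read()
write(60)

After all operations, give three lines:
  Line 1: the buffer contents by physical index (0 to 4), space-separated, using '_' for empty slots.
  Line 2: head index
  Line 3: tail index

write(99): buf=[99 _ _ _ _], head=0, tail=1, size=1
write(42): buf=[99 42 _ _ _], head=0, tail=2, size=2
write(57): buf=[99 42 57 _ _], head=0, tail=3, size=3
write(97): buf=[99 42 57 97 _], head=0, tail=4, size=4
write(35): buf=[99 42 57 97 35], head=0, tail=0, size=5
read(): buf=[_ 42 57 97 35], head=1, tail=0, size=4
read(): buf=[_ _ 57 97 35], head=2, tail=0, size=3
write(73): buf=[73 _ 57 97 35], head=2, tail=1, size=4
read(): buf=[73 _ _ 97 35], head=3, tail=1, size=3
write(60): buf=[73 60 _ 97 35], head=3, tail=2, size=4

Answer: 73 60 _ 97 35
3
2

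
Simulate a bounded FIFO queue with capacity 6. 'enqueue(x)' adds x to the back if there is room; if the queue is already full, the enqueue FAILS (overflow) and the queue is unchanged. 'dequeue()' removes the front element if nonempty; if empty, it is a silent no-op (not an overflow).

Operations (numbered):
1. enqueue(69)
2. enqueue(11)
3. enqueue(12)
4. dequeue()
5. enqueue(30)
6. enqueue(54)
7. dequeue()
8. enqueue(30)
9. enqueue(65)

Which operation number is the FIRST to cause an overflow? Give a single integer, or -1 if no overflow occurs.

1. enqueue(69): size=1
2. enqueue(11): size=2
3. enqueue(12): size=3
4. dequeue(): size=2
5. enqueue(30): size=3
6. enqueue(54): size=4
7. dequeue(): size=3
8. enqueue(30): size=4
9. enqueue(65): size=5

Answer: -1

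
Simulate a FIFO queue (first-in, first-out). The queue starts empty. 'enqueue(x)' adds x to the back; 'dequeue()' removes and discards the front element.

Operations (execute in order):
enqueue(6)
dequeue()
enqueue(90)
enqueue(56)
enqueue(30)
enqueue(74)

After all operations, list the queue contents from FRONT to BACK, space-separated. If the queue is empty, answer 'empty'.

enqueue(6): [6]
dequeue(): []
enqueue(90): [90]
enqueue(56): [90, 56]
enqueue(30): [90, 56, 30]
enqueue(74): [90, 56, 30, 74]

Answer: 90 56 30 74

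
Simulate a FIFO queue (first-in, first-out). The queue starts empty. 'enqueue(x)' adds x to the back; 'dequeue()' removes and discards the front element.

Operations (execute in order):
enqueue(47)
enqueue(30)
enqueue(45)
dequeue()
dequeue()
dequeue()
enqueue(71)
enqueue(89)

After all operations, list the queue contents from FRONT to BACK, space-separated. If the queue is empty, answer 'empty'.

Answer: 71 89

Derivation:
enqueue(47): [47]
enqueue(30): [47, 30]
enqueue(45): [47, 30, 45]
dequeue(): [30, 45]
dequeue(): [45]
dequeue(): []
enqueue(71): [71]
enqueue(89): [71, 89]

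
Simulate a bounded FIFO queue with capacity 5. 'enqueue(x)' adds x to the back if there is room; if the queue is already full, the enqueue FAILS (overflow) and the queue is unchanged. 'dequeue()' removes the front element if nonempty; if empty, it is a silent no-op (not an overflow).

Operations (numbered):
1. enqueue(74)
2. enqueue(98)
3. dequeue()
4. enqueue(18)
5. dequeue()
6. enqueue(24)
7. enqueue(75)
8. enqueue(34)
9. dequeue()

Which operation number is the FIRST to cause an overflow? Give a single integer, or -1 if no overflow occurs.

1. enqueue(74): size=1
2. enqueue(98): size=2
3. dequeue(): size=1
4. enqueue(18): size=2
5. dequeue(): size=1
6. enqueue(24): size=2
7. enqueue(75): size=3
8. enqueue(34): size=4
9. dequeue(): size=3

Answer: -1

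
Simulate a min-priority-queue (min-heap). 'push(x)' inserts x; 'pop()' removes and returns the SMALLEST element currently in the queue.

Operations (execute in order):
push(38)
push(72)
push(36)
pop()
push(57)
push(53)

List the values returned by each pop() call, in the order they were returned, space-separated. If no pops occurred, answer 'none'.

push(38): heap contents = [38]
push(72): heap contents = [38, 72]
push(36): heap contents = [36, 38, 72]
pop() → 36: heap contents = [38, 72]
push(57): heap contents = [38, 57, 72]
push(53): heap contents = [38, 53, 57, 72]

Answer: 36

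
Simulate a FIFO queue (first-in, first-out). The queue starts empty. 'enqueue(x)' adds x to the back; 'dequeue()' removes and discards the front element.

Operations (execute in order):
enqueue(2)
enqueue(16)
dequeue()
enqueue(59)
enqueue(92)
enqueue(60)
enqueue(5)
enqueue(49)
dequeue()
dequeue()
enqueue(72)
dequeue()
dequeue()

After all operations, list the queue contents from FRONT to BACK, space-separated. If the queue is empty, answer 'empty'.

enqueue(2): [2]
enqueue(16): [2, 16]
dequeue(): [16]
enqueue(59): [16, 59]
enqueue(92): [16, 59, 92]
enqueue(60): [16, 59, 92, 60]
enqueue(5): [16, 59, 92, 60, 5]
enqueue(49): [16, 59, 92, 60, 5, 49]
dequeue(): [59, 92, 60, 5, 49]
dequeue(): [92, 60, 5, 49]
enqueue(72): [92, 60, 5, 49, 72]
dequeue(): [60, 5, 49, 72]
dequeue(): [5, 49, 72]

Answer: 5 49 72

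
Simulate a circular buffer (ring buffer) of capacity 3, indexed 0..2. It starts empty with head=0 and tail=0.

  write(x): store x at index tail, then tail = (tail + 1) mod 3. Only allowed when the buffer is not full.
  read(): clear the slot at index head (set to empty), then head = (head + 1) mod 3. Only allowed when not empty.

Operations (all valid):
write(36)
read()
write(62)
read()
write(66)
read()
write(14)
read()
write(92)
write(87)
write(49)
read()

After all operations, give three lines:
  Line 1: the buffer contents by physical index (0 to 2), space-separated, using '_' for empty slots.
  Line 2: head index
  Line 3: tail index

Answer: 49 _ 87
2
1

Derivation:
write(36): buf=[36 _ _], head=0, tail=1, size=1
read(): buf=[_ _ _], head=1, tail=1, size=0
write(62): buf=[_ 62 _], head=1, tail=2, size=1
read(): buf=[_ _ _], head=2, tail=2, size=0
write(66): buf=[_ _ 66], head=2, tail=0, size=1
read(): buf=[_ _ _], head=0, tail=0, size=0
write(14): buf=[14 _ _], head=0, tail=1, size=1
read(): buf=[_ _ _], head=1, tail=1, size=0
write(92): buf=[_ 92 _], head=1, tail=2, size=1
write(87): buf=[_ 92 87], head=1, tail=0, size=2
write(49): buf=[49 92 87], head=1, tail=1, size=3
read(): buf=[49 _ 87], head=2, tail=1, size=2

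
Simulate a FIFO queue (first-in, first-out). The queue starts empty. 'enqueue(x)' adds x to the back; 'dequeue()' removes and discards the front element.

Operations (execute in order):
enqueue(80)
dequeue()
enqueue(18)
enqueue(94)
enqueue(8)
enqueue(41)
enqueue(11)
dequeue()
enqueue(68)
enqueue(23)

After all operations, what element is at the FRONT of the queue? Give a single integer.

Answer: 94

Derivation:
enqueue(80): queue = [80]
dequeue(): queue = []
enqueue(18): queue = [18]
enqueue(94): queue = [18, 94]
enqueue(8): queue = [18, 94, 8]
enqueue(41): queue = [18, 94, 8, 41]
enqueue(11): queue = [18, 94, 8, 41, 11]
dequeue(): queue = [94, 8, 41, 11]
enqueue(68): queue = [94, 8, 41, 11, 68]
enqueue(23): queue = [94, 8, 41, 11, 68, 23]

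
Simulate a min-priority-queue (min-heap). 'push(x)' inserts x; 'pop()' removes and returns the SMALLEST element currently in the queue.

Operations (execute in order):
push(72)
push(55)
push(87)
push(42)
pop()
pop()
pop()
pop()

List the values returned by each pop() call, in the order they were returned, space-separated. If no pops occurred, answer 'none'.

push(72): heap contents = [72]
push(55): heap contents = [55, 72]
push(87): heap contents = [55, 72, 87]
push(42): heap contents = [42, 55, 72, 87]
pop() → 42: heap contents = [55, 72, 87]
pop() → 55: heap contents = [72, 87]
pop() → 72: heap contents = [87]
pop() → 87: heap contents = []

Answer: 42 55 72 87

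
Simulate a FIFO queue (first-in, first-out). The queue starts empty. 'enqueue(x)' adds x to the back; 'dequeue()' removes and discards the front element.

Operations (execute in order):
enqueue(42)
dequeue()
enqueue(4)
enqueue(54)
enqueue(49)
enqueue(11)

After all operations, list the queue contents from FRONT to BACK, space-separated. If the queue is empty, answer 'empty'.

Answer: 4 54 49 11

Derivation:
enqueue(42): [42]
dequeue(): []
enqueue(4): [4]
enqueue(54): [4, 54]
enqueue(49): [4, 54, 49]
enqueue(11): [4, 54, 49, 11]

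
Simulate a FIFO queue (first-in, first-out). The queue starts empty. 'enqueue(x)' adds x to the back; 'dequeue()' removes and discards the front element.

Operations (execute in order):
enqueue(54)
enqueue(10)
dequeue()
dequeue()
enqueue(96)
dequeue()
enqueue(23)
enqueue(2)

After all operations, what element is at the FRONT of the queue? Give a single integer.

enqueue(54): queue = [54]
enqueue(10): queue = [54, 10]
dequeue(): queue = [10]
dequeue(): queue = []
enqueue(96): queue = [96]
dequeue(): queue = []
enqueue(23): queue = [23]
enqueue(2): queue = [23, 2]

Answer: 23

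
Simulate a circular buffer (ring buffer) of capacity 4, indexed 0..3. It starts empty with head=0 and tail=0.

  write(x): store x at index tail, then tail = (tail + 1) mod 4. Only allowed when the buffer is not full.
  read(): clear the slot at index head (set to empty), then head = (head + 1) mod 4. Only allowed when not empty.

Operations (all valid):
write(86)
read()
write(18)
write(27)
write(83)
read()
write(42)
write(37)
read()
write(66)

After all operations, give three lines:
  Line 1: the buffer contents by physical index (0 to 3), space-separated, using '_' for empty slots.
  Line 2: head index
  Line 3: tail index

Answer: 42 37 66 83
3
3

Derivation:
write(86): buf=[86 _ _ _], head=0, tail=1, size=1
read(): buf=[_ _ _ _], head=1, tail=1, size=0
write(18): buf=[_ 18 _ _], head=1, tail=2, size=1
write(27): buf=[_ 18 27 _], head=1, tail=3, size=2
write(83): buf=[_ 18 27 83], head=1, tail=0, size=3
read(): buf=[_ _ 27 83], head=2, tail=0, size=2
write(42): buf=[42 _ 27 83], head=2, tail=1, size=3
write(37): buf=[42 37 27 83], head=2, tail=2, size=4
read(): buf=[42 37 _ 83], head=3, tail=2, size=3
write(66): buf=[42 37 66 83], head=3, tail=3, size=4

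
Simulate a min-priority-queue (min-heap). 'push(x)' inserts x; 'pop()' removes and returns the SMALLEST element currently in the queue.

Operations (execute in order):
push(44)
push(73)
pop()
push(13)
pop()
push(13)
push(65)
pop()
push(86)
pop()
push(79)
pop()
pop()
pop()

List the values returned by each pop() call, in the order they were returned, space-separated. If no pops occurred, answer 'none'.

Answer: 44 13 13 65 73 79 86

Derivation:
push(44): heap contents = [44]
push(73): heap contents = [44, 73]
pop() → 44: heap contents = [73]
push(13): heap contents = [13, 73]
pop() → 13: heap contents = [73]
push(13): heap contents = [13, 73]
push(65): heap contents = [13, 65, 73]
pop() → 13: heap contents = [65, 73]
push(86): heap contents = [65, 73, 86]
pop() → 65: heap contents = [73, 86]
push(79): heap contents = [73, 79, 86]
pop() → 73: heap contents = [79, 86]
pop() → 79: heap contents = [86]
pop() → 86: heap contents = []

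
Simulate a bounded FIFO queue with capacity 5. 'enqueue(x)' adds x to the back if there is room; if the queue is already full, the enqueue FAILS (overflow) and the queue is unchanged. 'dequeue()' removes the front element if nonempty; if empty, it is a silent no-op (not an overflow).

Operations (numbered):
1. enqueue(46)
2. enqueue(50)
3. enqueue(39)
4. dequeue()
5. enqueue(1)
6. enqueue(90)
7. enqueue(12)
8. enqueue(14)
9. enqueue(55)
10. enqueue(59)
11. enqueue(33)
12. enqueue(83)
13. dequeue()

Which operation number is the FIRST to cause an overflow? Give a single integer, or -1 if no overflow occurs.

1. enqueue(46): size=1
2. enqueue(50): size=2
3. enqueue(39): size=3
4. dequeue(): size=2
5. enqueue(1): size=3
6. enqueue(90): size=4
7. enqueue(12): size=5
8. enqueue(14): size=5=cap → OVERFLOW (fail)
9. enqueue(55): size=5=cap → OVERFLOW (fail)
10. enqueue(59): size=5=cap → OVERFLOW (fail)
11. enqueue(33): size=5=cap → OVERFLOW (fail)
12. enqueue(83): size=5=cap → OVERFLOW (fail)
13. dequeue(): size=4

Answer: 8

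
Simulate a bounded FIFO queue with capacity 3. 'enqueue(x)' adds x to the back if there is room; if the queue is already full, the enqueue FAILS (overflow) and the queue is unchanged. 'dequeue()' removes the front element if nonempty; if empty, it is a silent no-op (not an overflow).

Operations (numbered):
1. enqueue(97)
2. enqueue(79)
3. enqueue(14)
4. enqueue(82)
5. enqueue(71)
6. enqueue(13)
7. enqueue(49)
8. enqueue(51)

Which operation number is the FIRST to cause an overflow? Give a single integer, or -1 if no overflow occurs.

1. enqueue(97): size=1
2. enqueue(79): size=2
3. enqueue(14): size=3
4. enqueue(82): size=3=cap → OVERFLOW (fail)
5. enqueue(71): size=3=cap → OVERFLOW (fail)
6. enqueue(13): size=3=cap → OVERFLOW (fail)
7. enqueue(49): size=3=cap → OVERFLOW (fail)
8. enqueue(51): size=3=cap → OVERFLOW (fail)

Answer: 4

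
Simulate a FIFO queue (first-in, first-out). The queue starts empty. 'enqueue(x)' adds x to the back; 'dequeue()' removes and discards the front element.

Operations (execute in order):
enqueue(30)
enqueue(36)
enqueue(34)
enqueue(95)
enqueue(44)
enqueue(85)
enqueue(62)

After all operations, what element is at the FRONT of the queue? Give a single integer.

Answer: 30

Derivation:
enqueue(30): queue = [30]
enqueue(36): queue = [30, 36]
enqueue(34): queue = [30, 36, 34]
enqueue(95): queue = [30, 36, 34, 95]
enqueue(44): queue = [30, 36, 34, 95, 44]
enqueue(85): queue = [30, 36, 34, 95, 44, 85]
enqueue(62): queue = [30, 36, 34, 95, 44, 85, 62]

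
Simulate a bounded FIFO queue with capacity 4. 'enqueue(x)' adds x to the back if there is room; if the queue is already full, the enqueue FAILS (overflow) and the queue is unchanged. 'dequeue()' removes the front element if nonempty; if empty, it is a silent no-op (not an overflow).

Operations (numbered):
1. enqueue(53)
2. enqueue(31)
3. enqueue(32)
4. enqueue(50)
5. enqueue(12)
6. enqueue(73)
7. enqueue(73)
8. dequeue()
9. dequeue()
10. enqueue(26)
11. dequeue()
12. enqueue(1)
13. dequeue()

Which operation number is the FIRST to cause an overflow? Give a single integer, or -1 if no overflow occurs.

Answer: 5

Derivation:
1. enqueue(53): size=1
2. enqueue(31): size=2
3. enqueue(32): size=3
4. enqueue(50): size=4
5. enqueue(12): size=4=cap → OVERFLOW (fail)
6. enqueue(73): size=4=cap → OVERFLOW (fail)
7. enqueue(73): size=4=cap → OVERFLOW (fail)
8. dequeue(): size=3
9. dequeue(): size=2
10. enqueue(26): size=3
11. dequeue(): size=2
12. enqueue(1): size=3
13. dequeue(): size=2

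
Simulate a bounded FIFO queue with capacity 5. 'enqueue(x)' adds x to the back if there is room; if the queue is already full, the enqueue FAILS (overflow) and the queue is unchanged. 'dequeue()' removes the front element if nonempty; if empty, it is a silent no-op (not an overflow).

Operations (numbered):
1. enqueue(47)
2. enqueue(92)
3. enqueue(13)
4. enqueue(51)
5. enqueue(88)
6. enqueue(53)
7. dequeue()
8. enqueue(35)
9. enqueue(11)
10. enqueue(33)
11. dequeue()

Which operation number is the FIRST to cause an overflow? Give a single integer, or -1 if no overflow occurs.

Answer: 6

Derivation:
1. enqueue(47): size=1
2. enqueue(92): size=2
3. enqueue(13): size=3
4. enqueue(51): size=4
5. enqueue(88): size=5
6. enqueue(53): size=5=cap → OVERFLOW (fail)
7. dequeue(): size=4
8. enqueue(35): size=5
9. enqueue(11): size=5=cap → OVERFLOW (fail)
10. enqueue(33): size=5=cap → OVERFLOW (fail)
11. dequeue(): size=4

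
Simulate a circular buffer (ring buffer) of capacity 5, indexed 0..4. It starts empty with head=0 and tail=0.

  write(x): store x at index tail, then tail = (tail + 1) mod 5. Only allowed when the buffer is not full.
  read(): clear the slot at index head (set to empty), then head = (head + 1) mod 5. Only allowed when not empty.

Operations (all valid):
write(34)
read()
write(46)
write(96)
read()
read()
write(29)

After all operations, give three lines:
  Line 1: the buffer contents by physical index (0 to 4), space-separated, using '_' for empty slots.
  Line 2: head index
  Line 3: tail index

write(34): buf=[34 _ _ _ _], head=0, tail=1, size=1
read(): buf=[_ _ _ _ _], head=1, tail=1, size=0
write(46): buf=[_ 46 _ _ _], head=1, tail=2, size=1
write(96): buf=[_ 46 96 _ _], head=1, tail=3, size=2
read(): buf=[_ _ 96 _ _], head=2, tail=3, size=1
read(): buf=[_ _ _ _ _], head=3, tail=3, size=0
write(29): buf=[_ _ _ 29 _], head=3, tail=4, size=1

Answer: _ _ _ 29 _
3
4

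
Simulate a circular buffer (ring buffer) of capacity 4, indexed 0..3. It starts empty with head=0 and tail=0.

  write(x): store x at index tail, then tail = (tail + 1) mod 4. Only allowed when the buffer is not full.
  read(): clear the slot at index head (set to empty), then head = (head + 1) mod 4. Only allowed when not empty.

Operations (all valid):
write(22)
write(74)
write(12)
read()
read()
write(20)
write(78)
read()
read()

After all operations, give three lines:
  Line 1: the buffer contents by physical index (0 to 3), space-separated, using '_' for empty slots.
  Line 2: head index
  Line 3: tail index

write(22): buf=[22 _ _ _], head=0, tail=1, size=1
write(74): buf=[22 74 _ _], head=0, tail=2, size=2
write(12): buf=[22 74 12 _], head=0, tail=3, size=3
read(): buf=[_ 74 12 _], head=1, tail=3, size=2
read(): buf=[_ _ 12 _], head=2, tail=3, size=1
write(20): buf=[_ _ 12 20], head=2, tail=0, size=2
write(78): buf=[78 _ 12 20], head=2, tail=1, size=3
read(): buf=[78 _ _ 20], head=3, tail=1, size=2
read(): buf=[78 _ _ _], head=0, tail=1, size=1

Answer: 78 _ _ _
0
1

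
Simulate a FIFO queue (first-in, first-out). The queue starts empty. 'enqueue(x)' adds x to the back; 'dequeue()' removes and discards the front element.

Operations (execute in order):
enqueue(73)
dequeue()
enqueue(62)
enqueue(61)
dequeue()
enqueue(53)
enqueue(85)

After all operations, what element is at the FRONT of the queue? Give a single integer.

Answer: 61

Derivation:
enqueue(73): queue = [73]
dequeue(): queue = []
enqueue(62): queue = [62]
enqueue(61): queue = [62, 61]
dequeue(): queue = [61]
enqueue(53): queue = [61, 53]
enqueue(85): queue = [61, 53, 85]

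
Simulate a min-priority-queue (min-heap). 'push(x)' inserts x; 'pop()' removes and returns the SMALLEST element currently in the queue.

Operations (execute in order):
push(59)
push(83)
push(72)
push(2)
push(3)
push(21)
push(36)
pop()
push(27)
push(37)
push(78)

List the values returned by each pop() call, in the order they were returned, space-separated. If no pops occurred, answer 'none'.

push(59): heap contents = [59]
push(83): heap contents = [59, 83]
push(72): heap contents = [59, 72, 83]
push(2): heap contents = [2, 59, 72, 83]
push(3): heap contents = [2, 3, 59, 72, 83]
push(21): heap contents = [2, 3, 21, 59, 72, 83]
push(36): heap contents = [2, 3, 21, 36, 59, 72, 83]
pop() → 2: heap contents = [3, 21, 36, 59, 72, 83]
push(27): heap contents = [3, 21, 27, 36, 59, 72, 83]
push(37): heap contents = [3, 21, 27, 36, 37, 59, 72, 83]
push(78): heap contents = [3, 21, 27, 36, 37, 59, 72, 78, 83]

Answer: 2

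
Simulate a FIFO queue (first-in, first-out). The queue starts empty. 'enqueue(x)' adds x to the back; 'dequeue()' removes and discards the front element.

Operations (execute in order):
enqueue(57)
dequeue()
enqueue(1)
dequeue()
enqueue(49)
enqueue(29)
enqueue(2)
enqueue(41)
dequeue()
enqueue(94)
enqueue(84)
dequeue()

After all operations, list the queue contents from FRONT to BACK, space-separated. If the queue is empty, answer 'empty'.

Answer: 2 41 94 84

Derivation:
enqueue(57): [57]
dequeue(): []
enqueue(1): [1]
dequeue(): []
enqueue(49): [49]
enqueue(29): [49, 29]
enqueue(2): [49, 29, 2]
enqueue(41): [49, 29, 2, 41]
dequeue(): [29, 2, 41]
enqueue(94): [29, 2, 41, 94]
enqueue(84): [29, 2, 41, 94, 84]
dequeue(): [2, 41, 94, 84]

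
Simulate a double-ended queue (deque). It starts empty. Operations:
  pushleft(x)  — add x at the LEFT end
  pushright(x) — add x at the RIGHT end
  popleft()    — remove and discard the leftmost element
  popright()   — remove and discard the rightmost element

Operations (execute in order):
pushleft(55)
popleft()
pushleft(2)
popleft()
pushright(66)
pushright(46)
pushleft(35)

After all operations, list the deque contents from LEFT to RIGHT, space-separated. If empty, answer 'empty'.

pushleft(55): [55]
popleft(): []
pushleft(2): [2]
popleft(): []
pushright(66): [66]
pushright(46): [66, 46]
pushleft(35): [35, 66, 46]

Answer: 35 66 46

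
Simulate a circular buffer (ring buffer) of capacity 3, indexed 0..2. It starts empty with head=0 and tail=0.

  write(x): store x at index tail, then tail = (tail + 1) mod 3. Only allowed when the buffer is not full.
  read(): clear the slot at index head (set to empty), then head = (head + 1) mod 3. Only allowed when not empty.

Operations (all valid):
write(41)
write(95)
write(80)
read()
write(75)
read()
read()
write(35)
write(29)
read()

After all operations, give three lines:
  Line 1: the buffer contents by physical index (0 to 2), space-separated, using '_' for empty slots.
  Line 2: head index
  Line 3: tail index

Answer: _ 35 29
1
0

Derivation:
write(41): buf=[41 _ _], head=0, tail=1, size=1
write(95): buf=[41 95 _], head=0, tail=2, size=2
write(80): buf=[41 95 80], head=0, tail=0, size=3
read(): buf=[_ 95 80], head=1, tail=0, size=2
write(75): buf=[75 95 80], head=1, tail=1, size=3
read(): buf=[75 _ 80], head=2, tail=1, size=2
read(): buf=[75 _ _], head=0, tail=1, size=1
write(35): buf=[75 35 _], head=0, tail=2, size=2
write(29): buf=[75 35 29], head=0, tail=0, size=3
read(): buf=[_ 35 29], head=1, tail=0, size=2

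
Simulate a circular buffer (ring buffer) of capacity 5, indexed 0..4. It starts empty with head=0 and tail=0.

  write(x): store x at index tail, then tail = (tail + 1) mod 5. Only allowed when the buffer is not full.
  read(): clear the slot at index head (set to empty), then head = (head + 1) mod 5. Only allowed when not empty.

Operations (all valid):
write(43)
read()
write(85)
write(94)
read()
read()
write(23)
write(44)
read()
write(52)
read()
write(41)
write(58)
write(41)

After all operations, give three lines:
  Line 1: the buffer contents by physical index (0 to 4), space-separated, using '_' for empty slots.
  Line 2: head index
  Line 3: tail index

Answer: 52 41 58 41 _
0
4

Derivation:
write(43): buf=[43 _ _ _ _], head=0, tail=1, size=1
read(): buf=[_ _ _ _ _], head=1, tail=1, size=0
write(85): buf=[_ 85 _ _ _], head=1, tail=2, size=1
write(94): buf=[_ 85 94 _ _], head=1, tail=3, size=2
read(): buf=[_ _ 94 _ _], head=2, tail=3, size=1
read(): buf=[_ _ _ _ _], head=3, tail=3, size=0
write(23): buf=[_ _ _ 23 _], head=3, tail=4, size=1
write(44): buf=[_ _ _ 23 44], head=3, tail=0, size=2
read(): buf=[_ _ _ _ 44], head=4, tail=0, size=1
write(52): buf=[52 _ _ _ 44], head=4, tail=1, size=2
read(): buf=[52 _ _ _ _], head=0, tail=1, size=1
write(41): buf=[52 41 _ _ _], head=0, tail=2, size=2
write(58): buf=[52 41 58 _ _], head=0, tail=3, size=3
write(41): buf=[52 41 58 41 _], head=0, tail=4, size=4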